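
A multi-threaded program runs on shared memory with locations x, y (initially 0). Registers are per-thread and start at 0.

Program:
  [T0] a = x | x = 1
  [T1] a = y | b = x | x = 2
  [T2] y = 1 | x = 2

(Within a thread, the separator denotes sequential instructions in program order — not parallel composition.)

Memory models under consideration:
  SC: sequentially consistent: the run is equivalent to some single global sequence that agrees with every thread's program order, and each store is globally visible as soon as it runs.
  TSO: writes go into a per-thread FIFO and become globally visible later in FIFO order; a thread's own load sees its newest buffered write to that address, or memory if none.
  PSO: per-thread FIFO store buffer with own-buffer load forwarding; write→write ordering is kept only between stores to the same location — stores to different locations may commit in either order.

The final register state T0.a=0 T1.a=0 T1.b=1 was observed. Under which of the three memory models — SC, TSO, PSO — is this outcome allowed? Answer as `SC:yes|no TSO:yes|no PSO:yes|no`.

SC:yes TSO:yes PSO:yes

outcome vector order: (T0.a,T1.a,T1.b)
[SC] allowed = {000; 001; 002; 010; 011; 012; 200; 201; 202; 210; 211; 212}
[TSO] allowed = {000; 001; 002; 010; 011; 012; 200; 201; 202; 210; 211; 212}
[PSO] allowed = {000; 001; 002; 010; 011; 012; 200; 201; 202; 210; 211; 212}
target 001 ∈ {SC,TSO,PSO}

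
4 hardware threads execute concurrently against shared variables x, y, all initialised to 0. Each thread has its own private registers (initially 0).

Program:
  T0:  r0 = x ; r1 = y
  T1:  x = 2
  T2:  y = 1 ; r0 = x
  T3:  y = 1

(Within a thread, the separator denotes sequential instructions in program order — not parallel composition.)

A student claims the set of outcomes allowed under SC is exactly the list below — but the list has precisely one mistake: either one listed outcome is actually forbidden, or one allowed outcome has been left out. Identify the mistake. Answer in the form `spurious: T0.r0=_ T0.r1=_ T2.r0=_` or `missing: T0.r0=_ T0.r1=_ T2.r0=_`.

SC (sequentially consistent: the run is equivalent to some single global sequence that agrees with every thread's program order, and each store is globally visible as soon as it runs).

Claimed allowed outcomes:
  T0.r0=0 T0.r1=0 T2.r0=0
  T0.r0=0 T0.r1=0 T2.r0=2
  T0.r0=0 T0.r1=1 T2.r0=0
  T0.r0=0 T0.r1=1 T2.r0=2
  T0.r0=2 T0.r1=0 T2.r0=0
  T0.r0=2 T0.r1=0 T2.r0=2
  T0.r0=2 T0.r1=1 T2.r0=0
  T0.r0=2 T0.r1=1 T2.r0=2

outcome vector order: (T0.r0,T0.r1,T2.r0)
under SC → (0,0,0) (0,0,2) (0,1,0) (0,1,2) (2,0,2) (2,1,0) (2,1,2)
claimed∖SC = {(2,0,0)}

spurious: T0.r0=2 T0.r1=0 T2.r0=0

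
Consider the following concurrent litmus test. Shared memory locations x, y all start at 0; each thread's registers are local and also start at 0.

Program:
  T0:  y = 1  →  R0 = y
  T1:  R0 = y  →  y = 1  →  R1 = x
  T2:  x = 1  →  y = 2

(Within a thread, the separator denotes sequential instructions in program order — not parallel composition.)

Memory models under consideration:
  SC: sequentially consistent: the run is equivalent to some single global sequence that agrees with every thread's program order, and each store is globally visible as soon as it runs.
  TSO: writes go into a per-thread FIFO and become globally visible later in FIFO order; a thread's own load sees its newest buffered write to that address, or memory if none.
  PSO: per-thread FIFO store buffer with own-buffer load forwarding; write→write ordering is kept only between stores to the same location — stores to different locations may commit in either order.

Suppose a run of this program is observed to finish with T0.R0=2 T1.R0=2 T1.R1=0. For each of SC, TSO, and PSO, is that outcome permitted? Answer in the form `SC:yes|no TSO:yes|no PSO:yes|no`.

outcome vector order: (T0.R0,T1.R0,T1.R1)
under SC → <1 0 0>, <1 0 1>, <1 1 0>, <1 1 1>, <1 2 1>, <2 0 0>, <2 0 1>, <2 1 0>, <2 1 1>, <2 2 1>
under TSO → <1 0 0>, <1 0 1>, <1 1 0>, <1 1 1>, <1 2 1>, <2 0 0>, <2 0 1>, <2 1 0>, <2 1 1>, <2 2 1>
under PSO → <1 0 0>, <1 0 1>, <1 1 0>, <1 1 1>, <1 2 0>, <1 2 1>, <2 0 0>, <2 0 1>, <2 1 0>, <2 1 1>, <2 2 0>, <2 2 1>
target <2 2 0> ∈ {PSO}

SC:no TSO:no PSO:yes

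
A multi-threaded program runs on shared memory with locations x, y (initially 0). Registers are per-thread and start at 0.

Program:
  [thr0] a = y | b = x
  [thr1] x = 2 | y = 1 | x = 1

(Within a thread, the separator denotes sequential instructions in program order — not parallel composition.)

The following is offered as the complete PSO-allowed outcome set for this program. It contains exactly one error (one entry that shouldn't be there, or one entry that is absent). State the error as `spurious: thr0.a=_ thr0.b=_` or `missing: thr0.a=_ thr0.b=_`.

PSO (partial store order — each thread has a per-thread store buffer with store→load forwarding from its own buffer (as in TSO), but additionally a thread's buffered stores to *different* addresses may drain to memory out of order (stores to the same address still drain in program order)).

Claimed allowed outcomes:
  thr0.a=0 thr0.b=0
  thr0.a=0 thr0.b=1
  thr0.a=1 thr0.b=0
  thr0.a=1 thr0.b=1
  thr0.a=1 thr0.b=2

missing: thr0.a=0 thr0.b=2

outcome vector order: (thr0.a,thr0.b)
[PSO] allowed = {0/0, 0/1, 0/2, 1/0, 1/1, 1/2}
PSO∖claimed = {0/2}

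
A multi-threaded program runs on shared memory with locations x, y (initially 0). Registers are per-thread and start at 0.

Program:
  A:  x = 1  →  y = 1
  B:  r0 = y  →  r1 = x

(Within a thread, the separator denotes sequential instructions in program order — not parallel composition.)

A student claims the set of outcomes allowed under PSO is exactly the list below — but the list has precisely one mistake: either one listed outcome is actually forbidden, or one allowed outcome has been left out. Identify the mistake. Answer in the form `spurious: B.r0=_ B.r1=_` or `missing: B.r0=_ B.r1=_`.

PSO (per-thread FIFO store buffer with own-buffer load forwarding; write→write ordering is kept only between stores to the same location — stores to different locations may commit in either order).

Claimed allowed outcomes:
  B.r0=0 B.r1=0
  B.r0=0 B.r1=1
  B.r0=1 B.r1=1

outcome vector order: (B.r0,B.r1)
under PSO → (0,0) (0,1) (1,0) (1,1)
PSO∖claimed = {(1,0)}

missing: B.r0=1 B.r1=0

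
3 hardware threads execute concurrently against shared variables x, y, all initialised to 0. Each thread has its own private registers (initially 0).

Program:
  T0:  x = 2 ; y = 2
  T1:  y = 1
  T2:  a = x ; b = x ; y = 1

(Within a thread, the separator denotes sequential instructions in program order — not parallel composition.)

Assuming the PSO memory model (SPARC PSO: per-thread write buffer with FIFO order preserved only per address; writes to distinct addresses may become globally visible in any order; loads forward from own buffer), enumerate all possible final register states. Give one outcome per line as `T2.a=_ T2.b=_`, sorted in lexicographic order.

outcome vector order: (T2.a,T2.b)
|PSO outcomes| = 3

T2.a=0 T2.b=0
T2.a=0 T2.b=2
T2.a=2 T2.b=2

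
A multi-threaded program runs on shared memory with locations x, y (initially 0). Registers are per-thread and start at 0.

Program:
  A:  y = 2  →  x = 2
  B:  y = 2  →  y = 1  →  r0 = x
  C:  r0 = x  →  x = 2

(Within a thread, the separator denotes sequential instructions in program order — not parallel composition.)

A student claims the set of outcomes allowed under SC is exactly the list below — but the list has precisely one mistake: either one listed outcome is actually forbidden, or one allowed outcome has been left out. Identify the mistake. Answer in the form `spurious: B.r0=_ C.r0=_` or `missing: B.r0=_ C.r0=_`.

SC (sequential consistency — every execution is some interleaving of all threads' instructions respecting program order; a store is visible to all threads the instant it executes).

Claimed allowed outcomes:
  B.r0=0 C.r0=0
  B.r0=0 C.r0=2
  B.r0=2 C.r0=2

missing: B.r0=2 C.r0=0

outcome vector order: (B.r0,C.r0)
[SC] allowed = {<0 0> <0 2> <2 0> <2 2>}
SC∖claimed = {<2 0>}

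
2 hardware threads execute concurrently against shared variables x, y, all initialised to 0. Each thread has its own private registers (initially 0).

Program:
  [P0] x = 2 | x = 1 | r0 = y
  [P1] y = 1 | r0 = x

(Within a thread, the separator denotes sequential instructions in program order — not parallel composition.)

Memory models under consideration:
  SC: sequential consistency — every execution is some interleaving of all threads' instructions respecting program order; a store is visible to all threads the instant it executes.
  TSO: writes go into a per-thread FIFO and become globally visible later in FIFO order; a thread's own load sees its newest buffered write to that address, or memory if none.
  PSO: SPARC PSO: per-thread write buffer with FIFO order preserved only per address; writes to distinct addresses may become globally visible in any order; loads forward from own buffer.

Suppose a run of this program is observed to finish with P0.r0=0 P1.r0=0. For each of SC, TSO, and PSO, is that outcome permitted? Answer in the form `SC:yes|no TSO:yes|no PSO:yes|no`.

SC:no TSO:yes PSO:yes

outcome vector order: (P0.r0,P1.r0)
SC: 4 outcomes — {<0 1>; <1 0>; <1 1>; <1 2>}
TSO: 6 outcomes — {<0 0>; <0 1>; <0 2>; <1 0>; <1 1>; <1 2>}
PSO: 6 outcomes — {<0 0>; <0 1>; <0 2>; <1 0>; <1 1>; <1 2>}
target <0 0> ∈ {TSO,PSO}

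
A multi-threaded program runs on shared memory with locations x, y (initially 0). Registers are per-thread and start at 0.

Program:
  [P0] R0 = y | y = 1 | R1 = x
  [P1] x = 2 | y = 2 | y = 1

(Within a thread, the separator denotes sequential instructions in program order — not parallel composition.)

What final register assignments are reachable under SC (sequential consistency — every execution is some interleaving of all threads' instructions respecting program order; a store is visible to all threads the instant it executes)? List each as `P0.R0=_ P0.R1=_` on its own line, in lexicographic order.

P0.R0=0 P0.R1=0
P0.R0=0 P0.R1=2
P0.R0=1 P0.R1=2
P0.R0=2 P0.R1=2

outcome vector order: (P0.R0,P0.R1)
|SC outcomes| = 4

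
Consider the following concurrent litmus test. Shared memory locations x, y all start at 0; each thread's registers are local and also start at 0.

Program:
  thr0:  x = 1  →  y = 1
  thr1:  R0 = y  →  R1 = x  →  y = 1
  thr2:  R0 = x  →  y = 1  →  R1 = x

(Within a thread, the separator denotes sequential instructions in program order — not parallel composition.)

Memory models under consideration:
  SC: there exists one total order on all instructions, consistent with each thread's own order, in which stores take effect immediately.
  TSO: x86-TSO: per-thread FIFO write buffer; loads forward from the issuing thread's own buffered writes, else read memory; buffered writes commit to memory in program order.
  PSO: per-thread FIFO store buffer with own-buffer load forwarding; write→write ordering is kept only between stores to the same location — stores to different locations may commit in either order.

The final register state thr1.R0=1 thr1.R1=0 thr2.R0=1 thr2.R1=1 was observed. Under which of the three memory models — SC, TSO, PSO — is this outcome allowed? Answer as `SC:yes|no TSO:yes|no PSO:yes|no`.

outcome vector order: (thr1.R0,thr1.R1,thr2.R0,thr2.R1)
SC: 11 outcomes — {0000 0001 0011 0100 0101 0111 1000 1001 1100 1101 1111}
TSO: 11 outcomes — {0000 0001 0011 0100 0101 0111 1000 1001 1100 1101 1111}
PSO: 12 outcomes — {0000 0001 0011 0100 0101 0111 1000 1001 1011 1100 1101 1111}
target 1011 ∈ {PSO}

SC:no TSO:no PSO:yes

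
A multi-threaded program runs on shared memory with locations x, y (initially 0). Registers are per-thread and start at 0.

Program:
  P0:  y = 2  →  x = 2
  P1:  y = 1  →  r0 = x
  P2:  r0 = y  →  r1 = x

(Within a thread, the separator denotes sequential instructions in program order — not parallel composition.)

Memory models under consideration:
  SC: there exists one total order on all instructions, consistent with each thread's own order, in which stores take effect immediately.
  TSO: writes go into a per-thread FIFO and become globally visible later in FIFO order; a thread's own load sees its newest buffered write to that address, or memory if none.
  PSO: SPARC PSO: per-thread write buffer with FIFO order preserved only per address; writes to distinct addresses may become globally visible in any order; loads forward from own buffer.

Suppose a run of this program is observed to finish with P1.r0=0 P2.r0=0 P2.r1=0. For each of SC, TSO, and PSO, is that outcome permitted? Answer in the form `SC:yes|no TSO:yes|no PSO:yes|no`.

SC:yes TSO:yes PSO:yes

outcome vector order: (P1.r0,P2.r0,P2.r1)
under SC → <0 0 0> <0 0 2> <0 1 0> <0 1 2> <0 2 0> <0 2 2> <2 0 0> <2 0 2> <2 1 0> <2 1 2> <2 2 0> <2 2 2>
under TSO → <0 0 0> <0 0 2> <0 1 0> <0 1 2> <0 2 0> <0 2 2> <2 0 0> <2 0 2> <2 1 0> <2 1 2> <2 2 0> <2 2 2>
under PSO → <0 0 0> <0 0 2> <0 1 0> <0 1 2> <0 2 0> <0 2 2> <2 0 0> <2 0 2> <2 1 0> <2 1 2> <2 2 0> <2 2 2>
target <0 0 0> ∈ {SC,TSO,PSO}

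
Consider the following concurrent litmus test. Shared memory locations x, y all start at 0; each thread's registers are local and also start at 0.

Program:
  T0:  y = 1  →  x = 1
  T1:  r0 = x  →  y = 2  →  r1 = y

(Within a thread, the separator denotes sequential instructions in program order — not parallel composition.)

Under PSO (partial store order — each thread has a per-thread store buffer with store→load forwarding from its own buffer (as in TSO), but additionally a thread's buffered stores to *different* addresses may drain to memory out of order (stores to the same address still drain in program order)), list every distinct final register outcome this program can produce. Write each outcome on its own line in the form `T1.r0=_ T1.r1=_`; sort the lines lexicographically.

outcome vector order: (T1.r0,T1.r1)
|PSO outcomes| = 4

T1.r0=0 T1.r1=1
T1.r0=0 T1.r1=2
T1.r0=1 T1.r1=1
T1.r0=1 T1.r1=2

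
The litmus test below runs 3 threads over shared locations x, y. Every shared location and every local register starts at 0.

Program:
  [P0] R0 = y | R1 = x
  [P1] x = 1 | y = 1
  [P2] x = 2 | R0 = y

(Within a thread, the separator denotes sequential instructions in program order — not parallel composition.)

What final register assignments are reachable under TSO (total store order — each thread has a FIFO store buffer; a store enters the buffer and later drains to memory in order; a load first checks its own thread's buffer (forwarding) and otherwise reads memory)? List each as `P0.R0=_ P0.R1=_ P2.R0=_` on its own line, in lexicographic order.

outcome vector order: (P0.R0,P0.R1,P2.R0)
|TSO outcomes| = 10

P0.R0=0 P0.R1=0 P2.R0=0
P0.R0=0 P0.R1=0 P2.R0=1
P0.R0=0 P0.R1=1 P2.R0=0
P0.R0=0 P0.R1=1 P2.R0=1
P0.R0=0 P0.R1=2 P2.R0=0
P0.R0=0 P0.R1=2 P2.R0=1
P0.R0=1 P0.R1=1 P2.R0=0
P0.R0=1 P0.R1=1 P2.R0=1
P0.R0=1 P0.R1=2 P2.R0=0
P0.R0=1 P0.R1=2 P2.R0=1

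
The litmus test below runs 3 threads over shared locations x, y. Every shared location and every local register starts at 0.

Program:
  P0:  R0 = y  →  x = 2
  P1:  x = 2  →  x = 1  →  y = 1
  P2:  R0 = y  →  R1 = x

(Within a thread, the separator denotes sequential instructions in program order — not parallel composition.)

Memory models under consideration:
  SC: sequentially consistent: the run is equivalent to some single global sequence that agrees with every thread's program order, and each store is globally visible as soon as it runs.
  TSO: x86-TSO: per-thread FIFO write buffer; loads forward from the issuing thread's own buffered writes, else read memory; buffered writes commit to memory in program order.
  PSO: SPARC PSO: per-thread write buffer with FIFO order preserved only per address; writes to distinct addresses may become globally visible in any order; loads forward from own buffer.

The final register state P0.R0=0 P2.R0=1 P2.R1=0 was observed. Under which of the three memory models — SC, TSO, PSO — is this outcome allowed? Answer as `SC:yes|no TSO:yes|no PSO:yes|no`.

SC:no TSO:no PSO:yes

outcome vector order: (P0.R0,P2.R0,P2.R1)
under SC → <0 0 0> <0 0 1> <0 0 2> <0 1 1> <0 1 2> <1 0 0> <1 0 1> <1 0 2> <1 1 1> <1 1 2>
under TSO → <0 0 0> <0 0 1> <0 0 2> <0 1 1> <0 1 2> <1 0 0> <1 0 1> <1 0 2> <1 1 1> <1 1 2>
under PSO → <0 0 0> <0 0 1> <0 0 2> <0 1 0> <0 1 1> <0 1 2> <1 0 0> <1 0 1> <1 0 2> <1 1 0> <1 1 1> <1 1 2>
target <0 1 0> ∈ {PSO}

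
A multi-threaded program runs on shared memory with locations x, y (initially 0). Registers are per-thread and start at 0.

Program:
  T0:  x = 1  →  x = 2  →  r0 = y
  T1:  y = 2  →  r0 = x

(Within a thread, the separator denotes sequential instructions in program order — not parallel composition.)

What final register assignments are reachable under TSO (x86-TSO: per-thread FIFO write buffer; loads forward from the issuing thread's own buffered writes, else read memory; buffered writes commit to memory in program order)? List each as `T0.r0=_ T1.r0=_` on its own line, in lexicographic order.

outcome vector order: (T0.r0,T1.r0)
|TSO outcomes| = 6

T0.r0=0 T1.r0=0
T0.r0=0 T1.r0=1
T0.r0=0 T1.r0=2
T0.r0=2 T1.r0=0
T0.r0=2 T1.r0=1
T0.r0=2 T1.r0=2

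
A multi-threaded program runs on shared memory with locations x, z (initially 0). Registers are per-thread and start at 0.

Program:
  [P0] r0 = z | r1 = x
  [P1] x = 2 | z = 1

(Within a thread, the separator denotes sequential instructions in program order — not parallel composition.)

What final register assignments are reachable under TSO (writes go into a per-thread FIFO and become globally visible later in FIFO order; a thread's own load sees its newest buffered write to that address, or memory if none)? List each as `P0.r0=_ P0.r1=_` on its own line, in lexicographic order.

P0.r0=0 P0.r1=0
P0.r0=0 P0.r1=2
P0.r0=1 P0.r1=2

outcome vector order: (P0.r0,P0.r1)
|TSO outcomes| = 3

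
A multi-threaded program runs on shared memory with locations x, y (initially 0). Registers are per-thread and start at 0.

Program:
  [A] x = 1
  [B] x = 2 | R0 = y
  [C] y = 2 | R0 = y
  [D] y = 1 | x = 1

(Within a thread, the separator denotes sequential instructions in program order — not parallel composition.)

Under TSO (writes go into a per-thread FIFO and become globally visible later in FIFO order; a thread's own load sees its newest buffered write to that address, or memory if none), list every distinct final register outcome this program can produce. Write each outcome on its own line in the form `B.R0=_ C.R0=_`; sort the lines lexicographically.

B.R0=0 C.R0=1
B.R0=0 C.R0=2
B.R0=1 C.R0=1
B.R0=1 C.R0=2
B.R0=2 C.R0=1
B.R0=2 C.R0=2

outcome vector order: (B.R0,C.R0)
|TSO outcomes| = 6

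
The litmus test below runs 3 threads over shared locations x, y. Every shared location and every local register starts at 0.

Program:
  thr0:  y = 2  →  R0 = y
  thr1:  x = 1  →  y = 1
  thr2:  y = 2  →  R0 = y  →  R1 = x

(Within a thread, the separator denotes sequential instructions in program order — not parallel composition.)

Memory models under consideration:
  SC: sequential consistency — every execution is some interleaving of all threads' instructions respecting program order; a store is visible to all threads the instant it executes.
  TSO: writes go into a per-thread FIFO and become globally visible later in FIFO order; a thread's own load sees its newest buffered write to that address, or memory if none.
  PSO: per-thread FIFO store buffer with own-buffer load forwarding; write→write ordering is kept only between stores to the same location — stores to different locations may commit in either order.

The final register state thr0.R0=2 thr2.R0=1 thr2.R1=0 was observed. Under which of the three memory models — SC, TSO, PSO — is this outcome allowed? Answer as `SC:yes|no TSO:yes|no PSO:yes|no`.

outcome vector order: (thr0.R0,thr2.R0,thr2.R1)
under SC → <1 1 1>; <1 2 0>; <1 2 1>; <2 1 1>; <2 2 0>; <2 2 1>
under TSO → <1 1 1>; <1 2 0>; <1 2 1>; <2 1 1>; <2 2 0>; <2 2 1>
under PSO → <1 1 0>; <1 1 1>; <1 2 0>; <1 2 1>; <2 1 0>; <2 1 1>; <2 2 0>; <2 2 1>
target <2 1 0> ∈ {PSO}

SC:no TSO:no PSO:yes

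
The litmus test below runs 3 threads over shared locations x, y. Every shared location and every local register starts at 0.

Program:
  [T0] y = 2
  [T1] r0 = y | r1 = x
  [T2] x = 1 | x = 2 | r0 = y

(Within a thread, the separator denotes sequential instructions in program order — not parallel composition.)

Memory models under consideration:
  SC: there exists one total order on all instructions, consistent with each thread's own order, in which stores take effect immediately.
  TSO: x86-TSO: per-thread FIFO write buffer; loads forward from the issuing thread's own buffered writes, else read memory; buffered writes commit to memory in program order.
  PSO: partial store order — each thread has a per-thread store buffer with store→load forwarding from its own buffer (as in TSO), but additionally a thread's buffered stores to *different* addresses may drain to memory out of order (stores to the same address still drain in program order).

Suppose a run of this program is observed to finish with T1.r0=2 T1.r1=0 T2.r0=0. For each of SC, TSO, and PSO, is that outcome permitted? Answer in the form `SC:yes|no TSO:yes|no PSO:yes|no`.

outcome vector order: (T1.r0,T1.r1,T2.r0)
SC: 10 outcomes — {<0 0 0>, <0 0 2>, <0 1 0>, <0 1 2>, <0 2 0>, <0 2 2>, <2 0 2>, <2 1 2>, <2 2 0>, <2 2 2>}
TSO: 12 outcomes — {<0 0 0>, <0 0 2>, <0 1 0>, <0 1 2>, <0 2 0>, <0 2 2>, <2 0 0>, <2 0 2>, <2 1 0>, <2 1 2>, <2 2 0>, <2 2 2>}
PSO: 12 outcomes — {<0 0 0>, <0 0 2>, <0 1 0>, <0 1 2>, <0 2 0>, <0 2 2>, <2 0 0>, <2 0 2>, <2 1 0>, <2 1 2>, <2 2 0>, <2 2 2>}
target <2 0 0> ∈ {TSO,PSO}

SC:no TSO:yes PSO:yes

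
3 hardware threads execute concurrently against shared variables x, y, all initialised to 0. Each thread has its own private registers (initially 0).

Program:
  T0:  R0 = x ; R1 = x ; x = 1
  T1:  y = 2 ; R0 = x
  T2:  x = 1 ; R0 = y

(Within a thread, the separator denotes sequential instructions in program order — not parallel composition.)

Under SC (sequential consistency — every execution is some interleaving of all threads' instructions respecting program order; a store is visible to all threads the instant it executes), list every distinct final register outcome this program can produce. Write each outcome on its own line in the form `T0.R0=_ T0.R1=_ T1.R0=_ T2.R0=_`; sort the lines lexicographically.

T0.R0=0 T0.R1=0 T1.R0=0 T2.R0=2
T0.R0=0 T0.R1=0 T1.R0=1 T2.R0=0
T0.R0=0 T0.R1=0 T1.R0=1 T2.R0=2
T0.R0=0 T0.R1=1 T1.R0=0 T2.R0=2
T0.R0=0 T0.R1=1 T1.R0=1 T2.R0=0
T0.R0=0 T0.R1=1 T1.R0=1 T2.R0=2
T0.R0=1 T0.R1=1 T1.R0=0 T2.R0=2
T0.R0=1 T0.R1=1 T1.R0=1 T2.R0=0
T0.R0=1 T0.R1=1 T1.R0=1 T2.R0=2

outcome vector order: (T0.R0,T0.R1,T1.R0,T2.R0)
|SC outcomes| = 9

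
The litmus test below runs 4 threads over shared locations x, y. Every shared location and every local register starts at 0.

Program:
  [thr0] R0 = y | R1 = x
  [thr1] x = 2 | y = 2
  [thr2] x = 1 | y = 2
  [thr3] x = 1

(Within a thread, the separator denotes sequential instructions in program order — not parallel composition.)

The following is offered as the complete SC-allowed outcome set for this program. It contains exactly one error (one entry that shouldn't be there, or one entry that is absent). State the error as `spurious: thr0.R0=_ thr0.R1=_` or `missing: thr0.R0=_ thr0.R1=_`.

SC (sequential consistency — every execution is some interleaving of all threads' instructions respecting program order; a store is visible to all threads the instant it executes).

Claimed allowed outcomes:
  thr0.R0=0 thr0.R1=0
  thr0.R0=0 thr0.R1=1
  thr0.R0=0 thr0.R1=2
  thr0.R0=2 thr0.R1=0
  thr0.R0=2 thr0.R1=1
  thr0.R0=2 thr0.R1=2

spurious: thr0.R0=2 thr0.R1=0

outcome vector order: (thr0.R0,thr0.R1)
[SC] allowed = {00; 01; 02; 21; 22}
claimed∖SC = {20}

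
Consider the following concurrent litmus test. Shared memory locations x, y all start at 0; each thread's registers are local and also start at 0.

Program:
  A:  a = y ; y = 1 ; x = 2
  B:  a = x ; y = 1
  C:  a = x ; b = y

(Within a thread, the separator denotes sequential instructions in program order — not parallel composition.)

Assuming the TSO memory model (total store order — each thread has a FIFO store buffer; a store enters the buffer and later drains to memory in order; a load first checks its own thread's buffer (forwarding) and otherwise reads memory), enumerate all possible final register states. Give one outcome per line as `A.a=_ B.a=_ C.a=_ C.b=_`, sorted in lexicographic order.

A.a=0 B.a=0 C.a=0 C.b=0
A.a=0 B.a=0 C.a=0 C.b=1
A.a=0 B.a=0 C.a=2 C.b=1
A.a=0 B.a=2 C.a=0 C.b=0
A.a=0 B.a=2 C.a=0 C.b=1
A.a=0 B.a=2 C.a=2 C.b=1
A.a=1 B.a=0 C.a=0 C.b=0
A.a=1 B.a=0 C.a=0 C.b=1
A.a=1 B.a=0 C.a=2 C.b=1

outcome vector order: (A.a,B.a,C.a,C.b)
|TSO outcomes| = 9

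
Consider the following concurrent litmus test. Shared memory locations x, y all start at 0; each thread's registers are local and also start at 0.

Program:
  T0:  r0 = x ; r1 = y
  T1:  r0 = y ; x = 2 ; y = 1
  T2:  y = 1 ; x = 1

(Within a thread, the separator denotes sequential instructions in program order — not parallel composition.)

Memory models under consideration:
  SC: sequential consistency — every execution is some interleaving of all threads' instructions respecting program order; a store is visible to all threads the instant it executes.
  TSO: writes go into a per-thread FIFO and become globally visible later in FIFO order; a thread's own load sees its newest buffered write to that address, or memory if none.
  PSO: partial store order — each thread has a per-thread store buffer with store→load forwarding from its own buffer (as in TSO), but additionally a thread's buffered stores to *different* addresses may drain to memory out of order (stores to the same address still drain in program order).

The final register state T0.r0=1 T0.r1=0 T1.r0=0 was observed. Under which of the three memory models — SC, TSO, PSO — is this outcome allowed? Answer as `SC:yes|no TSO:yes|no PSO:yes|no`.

outcome vector order: (T0.r0,T0.r1,T1.r0)
SC: 9 outcomes — {<0 0 0>, <0 0 1>, <0 1 0>, <0 1 1>, <1 1 0>, <1 1 1>, <2 0 0>, <2 1 0>, <2 1 1>}
TSO: 9 outcomes — {<0 0 0>, <0 0 1>, <0 1 0>, <0 1 1>, <1 1 0>, <1 1 1>, <2 0 0>, <2 1 0>, <2 1 1>}
PSO: 11 outcomes — {<0 0 0>, <0 0 1>, <0 1 0>, <0 1 1>, <1 0 0>, <1 0 1>, <1 1 0>, <1 1 1>, <2 0 0>, <2 1 0>, <2 1 1>}
target <1 0 0> ∈ {PSO}

SC:no TSO:no PSO:yes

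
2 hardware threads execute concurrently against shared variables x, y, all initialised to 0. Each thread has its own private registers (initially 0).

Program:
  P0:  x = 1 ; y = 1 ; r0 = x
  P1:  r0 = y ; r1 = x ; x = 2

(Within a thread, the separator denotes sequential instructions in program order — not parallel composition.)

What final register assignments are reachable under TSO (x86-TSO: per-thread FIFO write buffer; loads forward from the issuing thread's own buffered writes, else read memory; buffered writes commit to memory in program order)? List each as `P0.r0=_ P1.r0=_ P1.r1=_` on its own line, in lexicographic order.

P0.r0=1 P1.r0=0 P1.r1=0
P0.r0=1 P1.r0=0 P1.r1=1
P0.r0=1 P1.r0=1 P1.r1=1
P0.r0=2 P1.r0=0 P1.r1=0
P0.r0=2 P1.r0=0 P1.r1=1
P0.r0=2 P1.r0=1 P1.r1=1

outcome vector order: (P0.r0,P1.r0,P1.r1)
|TSO outcomes| = 6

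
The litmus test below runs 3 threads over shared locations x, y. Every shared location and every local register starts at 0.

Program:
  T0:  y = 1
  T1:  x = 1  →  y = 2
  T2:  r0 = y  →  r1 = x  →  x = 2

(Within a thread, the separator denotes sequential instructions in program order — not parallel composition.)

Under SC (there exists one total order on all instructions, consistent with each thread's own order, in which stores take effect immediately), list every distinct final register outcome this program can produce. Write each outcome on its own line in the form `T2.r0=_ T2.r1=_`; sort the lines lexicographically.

T2.r0=0 T2.r1=0
T2.r0=0 T2.r1=1
T2.r0=1 T2.r1=0
T2.r0=1 T2.r1=1
T2.r0=2 T2.r1=1

outcome vector order: (T2.r0,T2.r1)
|SC outcomes| = 5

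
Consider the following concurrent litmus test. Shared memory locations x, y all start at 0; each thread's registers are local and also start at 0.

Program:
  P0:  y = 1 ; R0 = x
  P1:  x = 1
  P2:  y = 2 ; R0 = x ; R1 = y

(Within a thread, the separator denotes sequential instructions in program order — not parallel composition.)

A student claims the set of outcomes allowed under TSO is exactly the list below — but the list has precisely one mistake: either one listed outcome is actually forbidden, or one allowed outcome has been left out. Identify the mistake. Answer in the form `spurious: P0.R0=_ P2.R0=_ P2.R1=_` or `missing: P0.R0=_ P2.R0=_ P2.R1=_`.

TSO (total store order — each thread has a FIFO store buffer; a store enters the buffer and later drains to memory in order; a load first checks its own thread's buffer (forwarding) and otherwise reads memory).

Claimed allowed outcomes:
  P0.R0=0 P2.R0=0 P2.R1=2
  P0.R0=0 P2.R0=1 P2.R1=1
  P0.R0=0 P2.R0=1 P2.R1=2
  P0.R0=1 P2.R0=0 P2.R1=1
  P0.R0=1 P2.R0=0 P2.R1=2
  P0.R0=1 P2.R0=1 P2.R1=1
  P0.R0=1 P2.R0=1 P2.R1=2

missing: P0.R0=0 P2.R0=0 P2.R1=1

outcome vector order: (P0.R0,P2.R0,P2.R1)
under TSO → 0/0/1; 0/0/2; 0/1/1; 0/1/2; 1/0/1; 1/0/2; 1/1/1; 1/1/2
TSO∖claimed = {0/0/1}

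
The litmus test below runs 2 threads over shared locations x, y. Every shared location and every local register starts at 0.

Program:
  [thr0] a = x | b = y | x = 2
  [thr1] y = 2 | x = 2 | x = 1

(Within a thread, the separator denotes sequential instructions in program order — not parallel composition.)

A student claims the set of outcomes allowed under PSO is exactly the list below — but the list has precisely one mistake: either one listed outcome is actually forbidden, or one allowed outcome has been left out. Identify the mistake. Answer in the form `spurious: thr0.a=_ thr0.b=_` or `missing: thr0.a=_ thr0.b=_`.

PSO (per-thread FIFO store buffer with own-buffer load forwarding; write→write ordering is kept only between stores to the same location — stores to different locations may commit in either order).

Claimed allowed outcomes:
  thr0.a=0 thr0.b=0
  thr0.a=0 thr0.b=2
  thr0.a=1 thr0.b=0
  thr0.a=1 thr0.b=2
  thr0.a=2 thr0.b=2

outcome vector order: (thr0.a,thr0.b)
PSO (6): <0 0>, <0 2>, <1 0>, <1 2>, <2 0>, <2 2>
PSO∖claimed = {<2 0>}

missing: thr0.a=2 thr0.b=0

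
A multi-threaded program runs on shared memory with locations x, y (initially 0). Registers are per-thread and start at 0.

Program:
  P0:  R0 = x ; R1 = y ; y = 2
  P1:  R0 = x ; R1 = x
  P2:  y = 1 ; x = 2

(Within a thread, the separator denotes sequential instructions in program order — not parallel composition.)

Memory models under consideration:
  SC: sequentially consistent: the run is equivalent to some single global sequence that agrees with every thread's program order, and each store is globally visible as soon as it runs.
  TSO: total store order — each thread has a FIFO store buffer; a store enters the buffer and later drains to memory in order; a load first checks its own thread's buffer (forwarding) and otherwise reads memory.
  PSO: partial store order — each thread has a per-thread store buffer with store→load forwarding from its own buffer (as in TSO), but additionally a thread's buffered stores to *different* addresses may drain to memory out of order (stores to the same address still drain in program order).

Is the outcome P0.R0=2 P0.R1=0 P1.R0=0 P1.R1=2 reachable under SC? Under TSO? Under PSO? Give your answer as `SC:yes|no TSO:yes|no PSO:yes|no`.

outcome vector order: (P0.R0,P0.R1,P1.R0,P1.R1)
SC (9): <0 0 0 0>; <0 0 0 2>; <0 0 2 2>; <0 1 0 0>; <0 1 0 2>; <0 1 2 2>; <2 1 0 0>; <2 1 0 2>; <2 1 2 2>
TSO (9): <0 0 0 0>; <0 0 0 2>; <0 0 2 2>; <0 1 0 0>; <0 1 0 2>; <0 1 2 2>; <2 1 0 0>; <2 1 0 2>; <2 1 2 2>
PSO (12): <0 0 0 0>; <0 0 0 2>; <0 0 2 2>; <0 1 0 0>; <0 1 0 2>; <0 1 2 2>; <2 0 0 0>; <2 0 0 2>; <2 0 2 2>; <2 1 0 0>; <2 1 0 2>; <2 1 2 2>
target <2 0 0 2> ∈ {PSO}

SC:no TSO:no PSO:yes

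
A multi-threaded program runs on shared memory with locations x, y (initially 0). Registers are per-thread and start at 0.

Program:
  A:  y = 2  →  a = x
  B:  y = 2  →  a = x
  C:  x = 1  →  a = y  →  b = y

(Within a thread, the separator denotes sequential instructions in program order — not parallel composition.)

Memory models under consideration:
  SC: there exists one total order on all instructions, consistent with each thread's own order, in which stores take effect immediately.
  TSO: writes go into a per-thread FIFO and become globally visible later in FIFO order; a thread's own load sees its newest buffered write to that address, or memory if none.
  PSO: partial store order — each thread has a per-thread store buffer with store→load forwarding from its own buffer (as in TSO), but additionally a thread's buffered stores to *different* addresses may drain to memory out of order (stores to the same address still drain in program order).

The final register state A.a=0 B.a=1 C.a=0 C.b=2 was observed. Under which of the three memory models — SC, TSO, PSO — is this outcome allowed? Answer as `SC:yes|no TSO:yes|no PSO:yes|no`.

outcome vector order: (A.a,B.a,C.a,C.b)
under SC → 0/0/2/2, 0/1/2/2, 1/0/2/2, 1/1/0/0, 1/1/0/2, 1/1/2/2
under TSO → 0/0/0/0, 0/0/0/2, 0/0/2/2, 0/1/0/0, 0/1/0/2, 0/1/2/2, 1/0/0/0, 1/0/0/2, 1/0/2/2, 1/1/0/0, 1/1/0/2, 1/1/2/2
under PSO → 0/0/0/0, 0/0/0/2, 0/0/2/2, 0/1/0/0, 0/1/0/2, 0/1/2/2, 1/0/0/0, 1/0/0/2, 1/0/2/2, 1/1/0/0, 1/1/0/2, 1/1/2/2
target 0/1/0/2 ∈ {TSO,PSO}

SC:no TSO:yes PSO:yes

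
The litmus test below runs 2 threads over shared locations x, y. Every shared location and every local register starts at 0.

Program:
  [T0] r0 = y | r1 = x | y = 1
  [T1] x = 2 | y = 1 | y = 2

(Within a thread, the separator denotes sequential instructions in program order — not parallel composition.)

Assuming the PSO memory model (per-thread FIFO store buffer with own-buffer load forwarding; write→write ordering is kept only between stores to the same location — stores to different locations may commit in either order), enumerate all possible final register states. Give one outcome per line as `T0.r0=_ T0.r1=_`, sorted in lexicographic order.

T0.r0=0 T0.r1=0
T0.r0=0 T0.r1=2
T0.r0=1 T0.r1=0
T0.r0=1 T0.r1=2
T0.r0=2 T0.r1=0
T0.r0=2 T0.r1=2

outcome vector order: (T0.r0,T0.r1)
|PSO outcomes| = 6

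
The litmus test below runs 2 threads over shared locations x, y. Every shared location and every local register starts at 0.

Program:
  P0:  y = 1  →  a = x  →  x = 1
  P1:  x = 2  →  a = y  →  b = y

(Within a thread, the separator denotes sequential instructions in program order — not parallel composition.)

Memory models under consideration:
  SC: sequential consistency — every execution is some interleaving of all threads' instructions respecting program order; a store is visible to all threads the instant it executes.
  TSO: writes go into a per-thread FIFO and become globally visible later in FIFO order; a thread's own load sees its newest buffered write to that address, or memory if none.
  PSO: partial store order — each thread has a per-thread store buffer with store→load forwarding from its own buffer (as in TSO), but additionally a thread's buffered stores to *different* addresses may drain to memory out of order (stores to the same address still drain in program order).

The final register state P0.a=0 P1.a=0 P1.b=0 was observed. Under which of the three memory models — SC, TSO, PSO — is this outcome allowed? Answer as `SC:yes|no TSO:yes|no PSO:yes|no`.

outcome vector order: (P0.a,P1.a,P1.b)
[SC] allowed = {(0,1,1) (2,0,0) (2,0,1) (2,1,1)}
[TSO] allowed = {(0,0,0) (0,0,1) (0,1,1) (2,0,0) (2,0,1) (2,1,1)}
[PSO] allowed = {(0,0,0) (0,0,1) (0,1,1) (2,0,0) (2,0,1) (2,1,1)}
target (0,0,0) ∈ {TSO,PSO}

SC:no TSO:yes PSO:yes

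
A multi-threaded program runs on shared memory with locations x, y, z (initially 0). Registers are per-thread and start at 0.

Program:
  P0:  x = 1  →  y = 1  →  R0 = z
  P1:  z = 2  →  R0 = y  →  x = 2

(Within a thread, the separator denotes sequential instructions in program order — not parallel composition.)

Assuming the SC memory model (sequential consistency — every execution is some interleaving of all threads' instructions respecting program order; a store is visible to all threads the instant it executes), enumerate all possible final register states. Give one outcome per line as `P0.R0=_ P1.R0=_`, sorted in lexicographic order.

outcome vector order: (P0.R0,P1.R0)
|SC outcomes| = 3

P0.R0=0 P1.R0=1
P0.R0=2 P1.R0=0
P0.R0=2 P1.R0=1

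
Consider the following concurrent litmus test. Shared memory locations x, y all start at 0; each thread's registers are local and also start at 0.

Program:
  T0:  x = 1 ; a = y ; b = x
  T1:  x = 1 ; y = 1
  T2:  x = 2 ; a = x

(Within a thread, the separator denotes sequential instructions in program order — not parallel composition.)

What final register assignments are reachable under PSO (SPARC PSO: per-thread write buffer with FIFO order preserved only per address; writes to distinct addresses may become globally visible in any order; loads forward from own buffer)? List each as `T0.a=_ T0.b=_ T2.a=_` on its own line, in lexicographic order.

T0.a=0 T0.b=1 T2.a=1
T0.a=0 T0.b=1 T2.a=2
T0.a=0 T0.b=2 T2.a=1
T0.a=0 T0.b=2 T2.a=2
T0.a=1 T0.b=1 T2.a=1
T0.a=1 T0.b=1 T2.a=2
T0.a=1 T0.b=2 T2.a=1
T0.a=1 T0.b=2 T2.a=2

outcome vector order: (T0.a,T0.b,T2.a)
|PSO outcomes| = 8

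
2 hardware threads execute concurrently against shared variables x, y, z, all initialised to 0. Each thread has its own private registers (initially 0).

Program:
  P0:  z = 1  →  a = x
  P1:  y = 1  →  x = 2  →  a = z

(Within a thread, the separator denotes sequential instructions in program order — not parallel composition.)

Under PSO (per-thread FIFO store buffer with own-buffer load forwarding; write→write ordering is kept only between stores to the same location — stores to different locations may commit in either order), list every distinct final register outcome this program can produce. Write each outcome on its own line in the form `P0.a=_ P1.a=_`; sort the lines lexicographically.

outcome vector order: (P0.a,P1.a)
|PSO outcomes| = 4

P0.a=0 P1.a=0
P0.a=0 P1.a=1
P0.a=2 P1.a=0
P0.a=2 P1.a=1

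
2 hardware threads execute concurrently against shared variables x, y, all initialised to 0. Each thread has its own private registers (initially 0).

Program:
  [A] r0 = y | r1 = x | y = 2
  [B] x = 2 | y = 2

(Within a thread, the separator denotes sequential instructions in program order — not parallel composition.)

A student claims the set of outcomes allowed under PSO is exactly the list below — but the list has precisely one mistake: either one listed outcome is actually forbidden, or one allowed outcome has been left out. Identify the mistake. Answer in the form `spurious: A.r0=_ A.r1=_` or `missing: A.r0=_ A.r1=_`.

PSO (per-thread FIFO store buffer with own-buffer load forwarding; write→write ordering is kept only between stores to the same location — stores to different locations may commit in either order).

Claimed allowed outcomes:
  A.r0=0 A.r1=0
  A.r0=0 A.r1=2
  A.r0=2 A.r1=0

missing: A.r0=2 A.r1=2

outcome vector order: (A.r0,A.r1)
PSO: 4 outcomes — {0/0 0/2 2/0 2/2}
PSO∖claimed = {2/2}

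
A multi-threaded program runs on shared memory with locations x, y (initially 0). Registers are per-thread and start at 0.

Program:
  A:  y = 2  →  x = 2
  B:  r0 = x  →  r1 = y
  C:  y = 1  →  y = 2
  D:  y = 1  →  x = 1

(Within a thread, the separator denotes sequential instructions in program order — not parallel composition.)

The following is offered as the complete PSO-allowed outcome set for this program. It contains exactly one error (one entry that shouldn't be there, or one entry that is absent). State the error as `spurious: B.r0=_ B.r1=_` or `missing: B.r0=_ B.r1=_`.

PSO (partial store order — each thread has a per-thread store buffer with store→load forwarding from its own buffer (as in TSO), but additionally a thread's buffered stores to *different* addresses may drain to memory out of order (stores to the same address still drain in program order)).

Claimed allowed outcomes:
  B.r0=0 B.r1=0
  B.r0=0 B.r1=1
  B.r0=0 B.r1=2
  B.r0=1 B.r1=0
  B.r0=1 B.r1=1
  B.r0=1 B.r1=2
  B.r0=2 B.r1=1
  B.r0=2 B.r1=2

outcome vector order: (B.r0,B.r1)
[PSO] allowed = {0/0 0/1 0/2 1/0 1/1 1/2 2/0 2/1 2/2}
PSO∖claimed = {2/0}

missing: B.r0=2 B.r1=0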